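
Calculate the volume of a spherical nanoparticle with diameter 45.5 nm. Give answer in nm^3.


Radius r = 45.5/2 = 22.75 nm
Volume V = (4/3) * pi * r^3
V = (4/3) * pi * (22.75)^3
V = 49321.11 nm^3

49321.11


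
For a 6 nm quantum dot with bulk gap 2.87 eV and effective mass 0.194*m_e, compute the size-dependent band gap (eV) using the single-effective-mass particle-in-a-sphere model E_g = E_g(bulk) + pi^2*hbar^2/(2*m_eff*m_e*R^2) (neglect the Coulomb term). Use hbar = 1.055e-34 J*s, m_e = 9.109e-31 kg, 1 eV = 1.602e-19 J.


Radius R = 6/2 nm = 3e-09 m
Confinement energy dE = pi^2 * hbar^2 / (2 * m_eff * m_e * R^2)
dE = pi^2 * (1.055e-34)^2 / (2 * 0.194 * 9.109e-31 * (3e-09)^2) J, divided by 1.602e-19 J/eV
dE = 0.2156 eV
Total band gap = E_g(bulk) + dE = 2.87 + 0.2156 = 3.0856 eV

3.0856


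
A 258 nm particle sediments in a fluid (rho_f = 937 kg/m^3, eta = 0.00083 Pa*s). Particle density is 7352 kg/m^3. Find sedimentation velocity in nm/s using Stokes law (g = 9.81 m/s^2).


Radius R = 258/2 nm = 1.29e-07 m
Density difference = 7352 - 937 = 6415 kg/m^3
v = 2 * R^2 * (rho_p - rho_f) * g / (9 * eta)
v = 2 * (1.29e-07)^2 * 6415 * 9.81 / (9 * 0.00083)
v = 2.80385e-07 m/s = 280.3848 nm/s

280.3848


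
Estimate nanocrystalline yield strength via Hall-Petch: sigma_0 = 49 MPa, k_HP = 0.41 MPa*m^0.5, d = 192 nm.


d = 192 nm = 1.92e-07 m
sqrt(d) = 0.000438178
Hall-Petch contribution = k / sqrt(d) = 0.41 / 0.000438178 = 935.7 MPa
sigma = sigma_0 + k/sqrt(d) = 49 + 935.7 = 984.7 MPa

984.7


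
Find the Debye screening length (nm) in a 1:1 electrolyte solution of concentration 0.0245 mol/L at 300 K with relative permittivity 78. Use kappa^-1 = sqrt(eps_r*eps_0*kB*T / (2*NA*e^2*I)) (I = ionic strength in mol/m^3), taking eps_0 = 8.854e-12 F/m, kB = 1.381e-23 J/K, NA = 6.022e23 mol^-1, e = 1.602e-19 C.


Ionic strength I = 0.0245 * 1^2 * 1000 = 24.5 mol/m^3
kappa^-1 = sqrt(78 * 8.854e-12 * 1.381e-23 * 300 / (2 * 6.022e23 * (1.602e-19)^2 * 24.5))
kappa^-1 = 1.944 nm

1.944


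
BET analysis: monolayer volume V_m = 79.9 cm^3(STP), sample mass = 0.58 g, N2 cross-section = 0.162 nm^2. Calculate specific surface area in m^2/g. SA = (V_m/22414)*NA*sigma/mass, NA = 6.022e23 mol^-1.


Number of moles in monolayer = V_m / 22414 = 79.9 / 22414 = 0.00356474
Number of molecules = moles * NA = 0.00356474 * 6.022e23
SA = molecules * sigma / mass
SA = (79.9 / 22414) * 6.022e23 * 0.162e-18 / 0.58
SA = 599.6 m^2/g

599.6


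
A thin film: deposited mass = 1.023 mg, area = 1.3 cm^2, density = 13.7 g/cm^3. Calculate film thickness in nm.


Convert: m = 1.023 mg = 1.0230e-06 kg, A = 1.3 cm^2 = 1.3000e-04 m^2, rho = 13.7 g/cm^3 = 13700 kg/m^3
t = m / (A * rho)
t = 1.0230e-06 / (1.3000e-04 * 13700)
t = 5.7440e-07 m = 574.4 nm

574.4


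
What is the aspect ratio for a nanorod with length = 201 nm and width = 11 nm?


Aspect ratio AR = length / diameter
AR = 201 / 11
AR = 18.27

18.27


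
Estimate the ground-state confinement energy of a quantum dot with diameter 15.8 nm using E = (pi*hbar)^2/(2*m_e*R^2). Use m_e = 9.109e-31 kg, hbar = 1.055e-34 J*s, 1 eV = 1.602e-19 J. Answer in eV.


Radius R = 15.8/2 = 7.9 nm = 7.9e-09 m
E = (pi * 1.055e-34)^2 / (2 * 9.109e-31 * (7.9e-09)^2)
E(J) = 9.66162e-22
E = E(J) / 1.602e-19 = 0.006 eV

0.006


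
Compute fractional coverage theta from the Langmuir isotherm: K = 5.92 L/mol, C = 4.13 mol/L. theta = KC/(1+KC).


Langmuir isotherm: theta = K*C / (1 + K*C)
K*C = 5.92 * 4.13 = 24.4496
theta = 24.4496 / (1 + 24.4496) = 24.4496 / 25.4496
theta = 0.9607

0.9607


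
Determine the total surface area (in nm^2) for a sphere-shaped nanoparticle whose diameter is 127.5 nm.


Radius r = 127.5/2 = 63.75 nm
Surface area SA = 4 * pi * r^2
SA = 4 * pi * (63.75)^2
SA = 51070.52 nm^2

51070.52


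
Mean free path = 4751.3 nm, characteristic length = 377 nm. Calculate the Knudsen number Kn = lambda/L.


Knudsen number Kn = lambda / L
Kn = 4751.3 / 377
Kn = 12.6029

12.6029


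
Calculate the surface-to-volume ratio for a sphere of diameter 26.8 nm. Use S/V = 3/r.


Radius r = 26.8/2 = 13.4 nm
S/V = 3 / r = 3 / 13.4
S/V = 0.2239 nm^-1

0.2239


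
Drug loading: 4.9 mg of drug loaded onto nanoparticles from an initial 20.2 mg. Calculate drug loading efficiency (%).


Drug loading efficiency = (drug loaded / drug initial) * 100
DLE = 4.9 / 20.2 * 100
DLE = 0.2426 * 100
DLE = 24.26%

24.26


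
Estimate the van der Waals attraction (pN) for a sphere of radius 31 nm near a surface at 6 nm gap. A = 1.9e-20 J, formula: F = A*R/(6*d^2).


Convert to SI: R = 31 nm = 3.1e-08 m, d = 6 nm = 6e-09 m
F = A * R / (6 * d^2)
F = 1.9e-20 * 3.1e-08 / (6 * (6e-09)^2)
F = 2.72685e-12 N = 2.727 pN

2.727


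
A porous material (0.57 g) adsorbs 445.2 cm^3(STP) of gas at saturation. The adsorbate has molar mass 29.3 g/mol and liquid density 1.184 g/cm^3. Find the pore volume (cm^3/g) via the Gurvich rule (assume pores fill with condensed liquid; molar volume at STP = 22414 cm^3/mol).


Moles adsorbed n = V_ads / 22414 = 445.2 / 22414 = 1.986259e-02 mol
Liquid volume V_liq = n * M / rho_liq = 1.986259e-02 * 29.3 / 1.184 = 0.49153 cm^3
Specific pore volume V_pore = V_liq / m_sample = 0.49153 / 0.57
V_pore = 0.8623 cm^3/g

0.8623


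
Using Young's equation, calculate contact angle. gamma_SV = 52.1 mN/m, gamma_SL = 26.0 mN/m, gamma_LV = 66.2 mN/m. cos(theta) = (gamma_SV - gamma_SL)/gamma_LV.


cos(theta) = (gamma_SV - gamma_SL) / gamma_LV
cos(theta) = (52.1 - 26.0) / 66.2
cos(theta) = 0.39426
theta = arccos(0.39426) = 66.78 degrees

66.78


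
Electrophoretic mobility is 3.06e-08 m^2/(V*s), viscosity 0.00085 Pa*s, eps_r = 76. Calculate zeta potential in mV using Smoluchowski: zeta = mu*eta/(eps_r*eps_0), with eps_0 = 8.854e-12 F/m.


Smoluchowski equation: zeta = mu * eta / (eps_r * eps_0)
zeta = 3.06e-08 * 0.00085 / (76 * 8.854e-12)
zeta = 0.038653 V = 38.65 mV

38.65


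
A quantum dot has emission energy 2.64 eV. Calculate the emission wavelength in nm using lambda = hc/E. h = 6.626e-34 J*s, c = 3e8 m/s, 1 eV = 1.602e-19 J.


Convert energy: E = 2.64 eV = 2.64 * 1.602e-19 = 4.22928e-19 J
lambda = h*c / E = 6.626e-34 * 3e8 / 4.22928e-19
lambda = 4.70009e-07 m = 470.0 nm

470.0


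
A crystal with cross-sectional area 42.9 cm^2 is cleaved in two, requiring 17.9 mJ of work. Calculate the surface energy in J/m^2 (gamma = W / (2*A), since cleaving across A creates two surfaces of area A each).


Convert: A = 42.9 cm^2 = 0.00429 m^2, W = 17.9 mJ = 0.0179 J
Cleaving exposes two faces of area A, so total new surface = 2*A and gamma = W / (2*A)
gamma = 0.0179 / (2 * 0.00429)
gamma = 2.086 J/m^2

2.086


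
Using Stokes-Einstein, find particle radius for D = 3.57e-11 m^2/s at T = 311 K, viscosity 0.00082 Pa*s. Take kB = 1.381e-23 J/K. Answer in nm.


Stokes-Einstein: R = kB*T / (6*pi*eta*D)
R = 1.381e-23 * 311 / (6 * pi * 0.00082 * 3.57e-11)
R = 7.78343e-09 m = 7.78 nm

7.78


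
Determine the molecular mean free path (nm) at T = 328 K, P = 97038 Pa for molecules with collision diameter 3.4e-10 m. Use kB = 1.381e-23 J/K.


Mean free path: lambda = kB*T / (sqrt(2) * pi * d^2 * P)
lambda = 1.381e-23 * 328 / (sqrt(2) * pi * (3.4e-10)^2 * 97038)
lambda = 9.08873e-08 m
lambda = 90.89 nm

90.89


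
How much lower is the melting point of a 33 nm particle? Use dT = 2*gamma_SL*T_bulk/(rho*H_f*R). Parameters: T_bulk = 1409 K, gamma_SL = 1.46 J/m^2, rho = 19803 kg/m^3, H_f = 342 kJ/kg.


Radius R = 33/2 = 16.5 nm = 1.65e-08 m
Convert H_f = 342 kJ/kg = 342000 J/kg
dT = 2 * gamma_SL * T_bulk / (rho * H_f * R)
dT = 2 * 1.46 * 1409 / (19803 * 342000 * 1.65e-08)
dT = 36.8 K

36.8


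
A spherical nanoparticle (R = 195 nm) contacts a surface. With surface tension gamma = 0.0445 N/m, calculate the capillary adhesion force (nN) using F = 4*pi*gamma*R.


Convert radius: R = 195 nm = 1.95e-07 m
F = 4 * pi * gamma * R
F = 4 * pi * 0.0445 * 1.95e-07
F = 1.09045e-07 N = 109.0447 nN

109.0447


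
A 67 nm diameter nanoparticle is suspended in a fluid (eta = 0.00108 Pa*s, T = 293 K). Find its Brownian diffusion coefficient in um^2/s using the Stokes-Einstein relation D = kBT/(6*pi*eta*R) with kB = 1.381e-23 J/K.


Radius R = 67/2 = 33.5 nm = 3.35e-08 m
D = kB*T / (6*pi*eta*R)
D = 1.381e-23 * 293 / (6 * pi * 0.00108 * 3.35e-08)
D = 5.93324e-12 m^2/s = 5.933 um^2/s

5.933


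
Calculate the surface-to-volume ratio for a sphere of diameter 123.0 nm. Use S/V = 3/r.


Radius r = 123.0/2 = 61.5 nm
S/V = 3 / r = 3 / 61.5
S/V = 0.0488 nm^-1

0.0488


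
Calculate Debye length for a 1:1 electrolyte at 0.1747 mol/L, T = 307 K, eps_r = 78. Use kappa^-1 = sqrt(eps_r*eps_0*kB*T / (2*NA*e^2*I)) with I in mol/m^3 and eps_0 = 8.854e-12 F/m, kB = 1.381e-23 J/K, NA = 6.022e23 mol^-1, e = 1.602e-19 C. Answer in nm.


Ionic strength I = 0.1747 * 1^2 * 1000 = 174.7 mol/m^3
kappa^-1 = sqrt(78 * 8.854e-12 * 1.381e-23 * 307 / (2 * 6.022e23 * (1.602e-19)^2 * 174.7))
kappa^-1 = 0.736 nm

0.736


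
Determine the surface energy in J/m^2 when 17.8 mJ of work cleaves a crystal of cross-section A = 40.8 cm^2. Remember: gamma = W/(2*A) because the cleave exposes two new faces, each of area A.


Convert: A = 40.8 cm^2 = 0.00408 m^2, W = 17.8 mJ = 0.0178 J
Cleaving exposes two faces of area A, so total new surface = 2*A and gamma = W / (2*A)
gamma = 0.0178 / (2 * 0.00408)
gamma = 2.181 J/m^2

2.181


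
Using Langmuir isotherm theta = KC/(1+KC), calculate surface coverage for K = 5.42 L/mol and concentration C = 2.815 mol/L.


Langmuir isotherm: theta = K*C / (1 + K*C)
K*C = 5.42 * 2.815 = 15.2573
theta = 15.2573 / (1 + 15.2573) = 15.2573 / 16.2573
theta = 0.9385

0.9385


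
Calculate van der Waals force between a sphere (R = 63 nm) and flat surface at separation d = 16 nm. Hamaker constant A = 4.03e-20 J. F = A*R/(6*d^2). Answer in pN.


Convert to SI: R = 63 nm = 6.3e-08 m, d = 16 nm = 1.6e-08 m
F = A * R / (6 * d^2)
F = 4.03e-20 * 6.3e-08 / (6 * (1.6e-08)^2)
F = 1.65293e-12 N = 1.653 pN

1.653


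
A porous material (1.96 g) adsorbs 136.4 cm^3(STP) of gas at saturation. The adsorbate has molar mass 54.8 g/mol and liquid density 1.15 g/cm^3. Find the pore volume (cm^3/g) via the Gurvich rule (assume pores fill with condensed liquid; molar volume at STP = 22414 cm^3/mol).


Moles adsorbed n = V_ads / 22414 = 136.4 / 22414 = 6.085482e-03 mol
Liquid volume V_liq = n * M / rho_liq = 6.085482e-03 * 54.8 / 1.15 = 0.28999 cm^3
Specific pore volume V_pore = V_liq / m_sample = 0.28999 / 1.96
V_pore = 0.148 cm^3/g

0.148


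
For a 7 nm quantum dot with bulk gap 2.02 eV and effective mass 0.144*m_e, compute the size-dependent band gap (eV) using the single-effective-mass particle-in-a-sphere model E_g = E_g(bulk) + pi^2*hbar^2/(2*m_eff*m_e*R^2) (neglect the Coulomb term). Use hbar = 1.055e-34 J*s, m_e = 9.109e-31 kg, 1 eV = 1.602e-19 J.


Radius R = 7/2 nm = 3.5e-09 m
Confinement energy dE = pi^2 * hbar^2 / (2 * m_eff * m_e * R^2)
dE = pi^2 * (1.055e-34)^2 / (2 * 0.144 * 9.109e-31 * (3.5e-09)^2) J, divided by 1.602e-19 J/eV
dE = 0.2134 eV
Total band gap = E_g(bulk) + dE = 2.02 + 0.2134 = 2.2334 eV

2.2334


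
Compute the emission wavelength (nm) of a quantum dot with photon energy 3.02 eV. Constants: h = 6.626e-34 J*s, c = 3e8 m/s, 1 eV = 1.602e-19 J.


Convert energy: E = 3.02 eV = 3.02 * 1.602e-19 = 4.83804e-19 J
lambda = h*c / E = 6.626e-34 * 3e8 / 4.83804e-19
lambda = 4.10869e-07 m = 410.9 nm

410.9


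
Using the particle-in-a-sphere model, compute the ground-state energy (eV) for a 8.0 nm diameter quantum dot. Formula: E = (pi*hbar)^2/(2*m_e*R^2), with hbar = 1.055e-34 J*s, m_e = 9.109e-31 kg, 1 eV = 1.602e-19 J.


Radius R = 8.0/2 = 4 nm = 4e-09 m
E = (pi * 1.055e-34)^2 / (2 * 9.109e-31 * (4e-09)^2)
E(J) = 3.76863e-21
E = E(J) / 1.602e-19 = 0.0235 eV

0.0235


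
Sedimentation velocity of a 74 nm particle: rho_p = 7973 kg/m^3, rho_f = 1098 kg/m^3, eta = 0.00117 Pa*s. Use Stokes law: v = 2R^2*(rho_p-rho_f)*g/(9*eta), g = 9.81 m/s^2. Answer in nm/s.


Radius R = 74/2 nm = 3.7e-08 m
Density difference = 7973 - 1098 = 6875 kg/m^3
v = 2 * R^2 * (rho_p - rho_f) * g / (9 * eta)
v = 2 * (3.7e-08)^2 * 6875 * 9.81 / (9 * 0.00117)
v = 1.75367e-08 m/s = 17.5367 nm/s

17.5367


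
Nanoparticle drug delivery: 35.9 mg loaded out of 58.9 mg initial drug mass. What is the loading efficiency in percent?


Drug loading efficiency = (drug loaded / drug initial) * 100
DLE = 35.9 / 58.9 * 100
DLE = 0.6095 * 100
DLE = 60.95%

60.95


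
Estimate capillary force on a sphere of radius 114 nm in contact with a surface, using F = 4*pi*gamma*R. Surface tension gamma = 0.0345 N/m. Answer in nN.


Convert radius: R = 114 nm = 1.14e-07 m
F = 4 * pi * gamma * R
F = 4 * pi * 0.0345 * 1.14e-07
F = 4.94235e-08 N = 49.4235 nN

49.4235


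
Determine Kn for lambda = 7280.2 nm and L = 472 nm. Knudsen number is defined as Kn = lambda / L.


Knudsen number Kn = lambda / L
Kn = 7280.2 / 472
Kn = 15.4242

15.4242


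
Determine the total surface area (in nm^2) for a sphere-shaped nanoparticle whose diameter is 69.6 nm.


Radius r = 69.6/2 = 34.8 nm
Surface area SA = 4 * pi * r^2
SA = 4 * pi * (34.8)^2
SA = 15218.38 nm^2

15218.38


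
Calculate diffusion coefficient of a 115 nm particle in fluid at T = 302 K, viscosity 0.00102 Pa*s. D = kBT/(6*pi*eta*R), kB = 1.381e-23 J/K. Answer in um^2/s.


Radius R = 115/2 = 57.5 nm = 5.75e-08 m
D = kB*T / (6*pi*eta*R)
D = 1.381e-23 * 302 / (6 * pi * 0.00102 * 5.75e-08)
D = 3.77252e-12 m^2/s = 3.773 um^2/s

3.773


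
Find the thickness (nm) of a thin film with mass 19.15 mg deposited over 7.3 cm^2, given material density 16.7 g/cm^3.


Convert: m = 19.15 mg = 1.9150e-05 kg, A = 7.3 cm^2 = 7.3000e-04 m^2, rho = 16.7 g/cm^3 = 16700 kg/m^3
t = m / (A * rho)
t = 1.9150e-05 / (7.3000e-04 * 16700)
t = 1.5708e-06 m = 1570.8 nm

1570.8


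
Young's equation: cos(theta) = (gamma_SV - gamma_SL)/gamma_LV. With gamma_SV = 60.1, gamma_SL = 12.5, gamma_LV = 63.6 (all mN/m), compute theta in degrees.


cos(theta) = (gamma_SV - gamma_SL) / gamma_LV
cos(theta) = (60.1 - 12.5) / 63.6
cos(theta) = 0.748428
theta = arccos(0.748428) = 41.55 degrees

41.55


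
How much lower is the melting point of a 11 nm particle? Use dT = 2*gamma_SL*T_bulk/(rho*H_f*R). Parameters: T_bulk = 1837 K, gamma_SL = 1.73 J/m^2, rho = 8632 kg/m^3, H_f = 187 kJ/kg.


Radius R = 11/2 = 5.5 nm = 5.5e-09 m
Convert H_f = 187 kJ/kg = 187000 J/kg
dT = 2 * gamma_SL * T_bulk / (rho * H_f * R)
dT = 2 * 1.73 * 1837 / (8632 * 187000 * 5.5e-09)
dT = 715.9 K

715.9


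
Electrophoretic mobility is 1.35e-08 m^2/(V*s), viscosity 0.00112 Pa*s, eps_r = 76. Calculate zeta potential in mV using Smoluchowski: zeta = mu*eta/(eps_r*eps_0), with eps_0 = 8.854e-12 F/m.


Smoluchowski equation: zeta = mu * eta / (eps_r * eps_0)
zeta = 1.35e-08 * 0.00112 / (76 * 8.854e-12)
zeta = 0.02247 V = 22.47 mV

22.47


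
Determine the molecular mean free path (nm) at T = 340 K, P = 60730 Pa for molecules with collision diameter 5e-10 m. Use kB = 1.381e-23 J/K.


Mean free path: lambda = kB*T / (sqrt(2) * pi * d^2 * P)
lambda = 1.381e-23 * 340 / (sqrt(2) * pi * (5e-10)^2 * 60730)
lambda = 6.96088e-08 m
lambda = 69.61 nm

69.61


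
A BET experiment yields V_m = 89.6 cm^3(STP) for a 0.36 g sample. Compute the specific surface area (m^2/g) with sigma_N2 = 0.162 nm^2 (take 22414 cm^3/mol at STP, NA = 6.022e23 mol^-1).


Number of moles in monolayer = V_m / 22414 = 89.6 / 22414 = 0.0039975
Number of molecules = moles * NA = 0.0039975 * 6.022e23
SA = molecules * sigma / mass
SA = (89.6 / 22414) * 6.022e23 * 0.162e-18 / 0.36
SA = 1083.3 m^2/g

1083.3


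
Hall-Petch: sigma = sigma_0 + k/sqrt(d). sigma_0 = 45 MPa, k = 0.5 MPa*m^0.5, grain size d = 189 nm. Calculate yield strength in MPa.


d = 189 nm = 1.89e-07 m
sqrt(d) = 0.0004347413
Hall-Petch contribution = k / sqrt(d) = 0.5 / 0.0004347413 = 1150.1 MPa
sigma = sigma_0 + k/sqrt(d) = 45 + 1150.1 = 1195.1 MPa

1195.1


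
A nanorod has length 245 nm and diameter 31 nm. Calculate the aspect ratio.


Aspect ratio AR = length / diameter
AR = 245 / 31
AR = 7.9

7.9


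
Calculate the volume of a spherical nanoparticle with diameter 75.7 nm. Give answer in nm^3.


Radius r = 75.7/2 = 37.85 nm
Volume V = (4/3) * pi * r^3
V = (4/3) * pi * (37.85)^3
V = 227136.15 nm^3

227136.15


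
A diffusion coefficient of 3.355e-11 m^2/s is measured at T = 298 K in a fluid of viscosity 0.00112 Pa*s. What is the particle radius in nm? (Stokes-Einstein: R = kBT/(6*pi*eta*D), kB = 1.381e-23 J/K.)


Stokes-Einstein: R = kB*T / (6*pi*eta*D)
R = 1.381e-23 * 298 / (6 * pi * 0.00112 * 3.355e-11)
R = 5.8103e-09 m = 5.81 nm

5.81


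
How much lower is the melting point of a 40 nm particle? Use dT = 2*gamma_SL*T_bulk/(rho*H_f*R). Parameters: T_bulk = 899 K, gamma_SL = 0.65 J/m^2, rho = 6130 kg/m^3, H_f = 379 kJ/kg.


Radius R = 40/2 = 20 nm = 2e-08 m
Convert H_f = 379 kJ/kg = 379000 J/kg
dT = 2 * gamma_SL * T_bulk / (rho * H_f * R)
dT = 2 * 0.65 * 899 / (6130 * 379000 * 2e-08)
dT = 25.2 K

25.2


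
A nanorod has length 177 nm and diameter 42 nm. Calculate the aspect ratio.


Aspect ratio AR = length / diameter
AR = 177 / 42
AR = 4.21

4.21


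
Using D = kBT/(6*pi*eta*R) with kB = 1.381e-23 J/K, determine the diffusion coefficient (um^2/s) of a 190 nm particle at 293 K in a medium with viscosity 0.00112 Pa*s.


Radius R = 190/2 = 95 nm = 9.5e-08 m
D = kB*T / (6*pi*eta*R)
D = 1.381e-23 * 293 / (6 * pi * 0.00112 * 9.5e-08)
D = 2.01752e-12 m^2/s = 2.018 um^2/s

2.018


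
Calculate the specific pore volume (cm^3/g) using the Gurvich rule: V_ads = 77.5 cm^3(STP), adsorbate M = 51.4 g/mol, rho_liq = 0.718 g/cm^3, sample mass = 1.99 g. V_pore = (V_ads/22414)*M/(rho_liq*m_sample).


Moles adsorbed n = V_ads / 22414 = 77.5 / 22414 = 3.457660e-03 mol
Liquid volume V_liq = n * M / rho_liq = 3.457660e-03 * 51.4 / 0.718 = 0.24753 cm^3
Specific pore volume V_pore = V_liq / m_sample = 0.24753 / 1.99
V_pore = 0.1244 cm^3/g

0.1244


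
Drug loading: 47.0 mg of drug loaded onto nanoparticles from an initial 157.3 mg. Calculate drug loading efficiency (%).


Drug loading efficiency = (drug loaded / drug initial) * 100
DLE = 47.0 / 157.3 * 100
DLE = 0.2988 * 100
DLE = 29.88%

29.88


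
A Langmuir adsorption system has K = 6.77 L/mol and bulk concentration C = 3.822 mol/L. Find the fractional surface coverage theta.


Langmuir isotherm: theta = K*C / (1 + K*C)
K*C = 6.77 * 3.822 = 25.87494
theta = 25.87494 / (1 + 25.87494) = 25.87494 / 26.87494
theta = 0.9628

0.9628


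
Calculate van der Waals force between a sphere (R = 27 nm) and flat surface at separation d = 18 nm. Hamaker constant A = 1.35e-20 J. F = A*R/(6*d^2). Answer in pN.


Convert to SI: R = 27 nm = 2.7e-08 m, d = 18 nm = 1.8e-08 m
F = A * R / (6 * d^2)
F = 1.35e-20 * 2.7e-08 / (6 * (1.8e-08)^2)
F = 1.875e-13 N = 0.187 pN

0.187


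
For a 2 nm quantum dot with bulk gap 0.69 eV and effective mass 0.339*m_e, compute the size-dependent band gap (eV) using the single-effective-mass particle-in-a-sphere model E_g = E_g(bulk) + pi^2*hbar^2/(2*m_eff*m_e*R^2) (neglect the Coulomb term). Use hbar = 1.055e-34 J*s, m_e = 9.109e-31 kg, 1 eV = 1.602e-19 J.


Radius R = 2/2 nm = 1e-09 m
Confinement energy dE = pi^2 * hbar^2 / (2 * m_eff * m_e * R^2)
dE = pi^2 * (1.055e-34)^2 / (2 * 0.339 * 9.109e-31 * (1e-09)^2) J, divided by 1.602e-19 J/eV
dE = 1.1103 eV
Total band gap = E_g(bulk) + dE = 0.69 + 1.1103 = 1.8003 eV

1.8003


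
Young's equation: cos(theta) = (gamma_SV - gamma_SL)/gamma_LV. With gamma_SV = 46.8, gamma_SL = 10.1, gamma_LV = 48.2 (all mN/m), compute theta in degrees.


cos(theta) = (gamma_SV - gamma_SL) / gamma_LV
cos(theta) = (46.8 - 10.1) / 48.2
cos(theta) = 0.761411
theta = arccos(0.761411) = 40.41 degrees

40.41


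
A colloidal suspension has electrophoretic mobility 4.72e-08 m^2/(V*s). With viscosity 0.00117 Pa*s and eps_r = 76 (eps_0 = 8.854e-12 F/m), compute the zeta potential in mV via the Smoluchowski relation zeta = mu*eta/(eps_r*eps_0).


Smoluchowski equation: zeta = mu * eta / (eps_r * eps_0)
zeta = 4.72e-08 * 0.00117 / (76 * 8.854e-12)
zeta = 0.082068 V = 82.07 mV

82.07


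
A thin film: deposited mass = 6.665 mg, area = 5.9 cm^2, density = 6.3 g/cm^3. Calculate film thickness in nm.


Convert: m = 6.665 mg = 6.6650e-06 kg, A = 5.9 cm^2 = 5.9000e-04 m^2, rho = 6.3 g/cm^3 = 6300 kg/m^3
t = m / (A * rho)
t = 6.6650e-06 / (5.9000e-04 * 6300)
t = 1.7931e-06 m = 1793.1 nm

1793.1


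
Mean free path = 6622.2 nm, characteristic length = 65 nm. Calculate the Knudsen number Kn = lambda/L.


Knudsen number Kn = lambda / L
Kn = 6622.2 / 65
Kn = 101.88

101.88


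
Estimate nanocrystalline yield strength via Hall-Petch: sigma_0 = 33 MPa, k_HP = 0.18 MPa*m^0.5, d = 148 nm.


d = 148 nm = 1.48e-07 m
sqrt(d) = 0.0003847077
Hall-Petch contribution = k / sqrt(d) = 0.18 / 0.0003847077 = 467.9 MPa
sigma = sigma_0 + k/sqrt(d) = 33 + 467.9 = 500.9 MPa

500.9


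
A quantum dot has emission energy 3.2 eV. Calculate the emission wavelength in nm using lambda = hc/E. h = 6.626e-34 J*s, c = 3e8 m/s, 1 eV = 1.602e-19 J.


Convert energy: E = 3.2 eV = 3.2 * 1.602e-19 = 5.1264e-19 J
lambda = h*c / E = 6.626e-34 * 3e8 / 5.1264e-19
lambda = 3.87757e-07 m = 387.8 nm

387.8


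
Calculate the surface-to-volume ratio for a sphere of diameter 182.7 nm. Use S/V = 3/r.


Radius r = 182.7/2 = 91.35 nm
S/V = 3 / r = 3 / 91.35
S/V = 0.0328 nm^-1

0.0328


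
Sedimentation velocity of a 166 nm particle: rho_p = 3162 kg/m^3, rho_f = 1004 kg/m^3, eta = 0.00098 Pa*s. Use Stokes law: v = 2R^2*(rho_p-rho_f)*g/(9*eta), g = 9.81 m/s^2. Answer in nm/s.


Radius R = 166/2 nm = 8.3e-08 m
Density difference = 3162 - 1004 = 2158 kg/m^3
v = 2 * R^2 * (rho_p - rho_f) * g / (9 * eta)
v = 2 * (8.3e-08)^2 * 2158 * 9.81 / (9 * 0.00098)
v = 3.30703e-08 m/s = 33.0703 nm/s

33.0703


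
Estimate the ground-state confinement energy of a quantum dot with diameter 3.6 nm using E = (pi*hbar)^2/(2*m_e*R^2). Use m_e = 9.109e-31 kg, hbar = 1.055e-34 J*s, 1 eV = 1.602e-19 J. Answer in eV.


Radius R = 3.6/2 = 1.8 nm = 1.8e-09 m
E = (pi * 1.055e-34)^2 / (2 * 9.109e-31 * (1.8e-09)^2)
E(J) = 1.86105e-20
E = E(J) / 1.602e-19 = 0.1162 eV

0.1162


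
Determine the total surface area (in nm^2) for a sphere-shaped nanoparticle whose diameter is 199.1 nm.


Radius r = 199.1/2 = 99.55 nm
Surface area SA = 4 * pi * r^2
SA = 4 * pi * (99.55)^2
SA = 124535.28 nm^2

124535.28


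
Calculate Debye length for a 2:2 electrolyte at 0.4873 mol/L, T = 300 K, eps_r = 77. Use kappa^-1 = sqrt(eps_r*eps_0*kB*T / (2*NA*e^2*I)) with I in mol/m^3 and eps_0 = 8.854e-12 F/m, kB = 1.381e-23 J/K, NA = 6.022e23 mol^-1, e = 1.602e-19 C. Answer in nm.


Ionic strength I = 0.4873 * 2^2 * 1000 = 1949.2 mol/m^3
kappa^-1 = sqrt(77 * 8.854e-12 * 1.381e-23 * 300 / (2 * 6.022e23 * (1.602e-19)^2 * 1949.2))
kappa^-1 = 0.217 nm

0.217


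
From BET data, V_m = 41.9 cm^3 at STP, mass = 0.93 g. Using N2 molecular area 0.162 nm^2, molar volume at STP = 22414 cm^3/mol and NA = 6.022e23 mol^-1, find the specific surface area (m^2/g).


Number of moles in monolayer = V_m / 22414 = 41.9 / 22414 = 0.00186937
Number of molecules = moles * NA = 0.00186937 * 6.022e23
SA = molecules * sigma / mass
SA = (41.9 / 22414) * 6.022e23 * 0.162e-18 / 0.93
SA = 196.1 m^2/g

196.1


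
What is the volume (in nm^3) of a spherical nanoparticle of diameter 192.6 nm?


Radius r = 192.6/2 = 96.3 nm
Volume V = (4/3) * pi * r^3
V = (4/3) * pi * (96.3)^3
V = 3740825.68 nm^3

3740825.68


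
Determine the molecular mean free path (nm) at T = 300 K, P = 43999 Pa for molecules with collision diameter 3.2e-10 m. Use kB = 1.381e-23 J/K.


Mean free path: lambda = kB*T / (sqrt(2) * pi * d^2 * P)
lambda = 1.381e-23 * 300 / (sqrt(2) * pi * (3.2e-10)^2 * 43999)
lambda = 2.0697e-07 m
lambda = 206.97 nm

206.97


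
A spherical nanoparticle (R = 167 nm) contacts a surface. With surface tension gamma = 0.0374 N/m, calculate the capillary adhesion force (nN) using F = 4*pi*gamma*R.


Convert radius: R = 167 nm = 1.67e-07 m
F = 4 * pi * gamma * R
F = 4 * pi * 0.0374 * 1.67e-07
F = 7.8487e-08 N = 78.487 nN

78.487


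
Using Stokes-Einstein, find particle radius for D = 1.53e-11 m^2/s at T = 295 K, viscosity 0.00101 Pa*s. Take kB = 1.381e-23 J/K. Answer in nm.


Stokes-Einstein: R = kB*T / (6*pi*eta*D)
R = 1.381e-23 * 295 / (6 * pi * 0.00101 * 1.53e-11)
R = 1.39863e-08 m = 13.99 nm

13.99


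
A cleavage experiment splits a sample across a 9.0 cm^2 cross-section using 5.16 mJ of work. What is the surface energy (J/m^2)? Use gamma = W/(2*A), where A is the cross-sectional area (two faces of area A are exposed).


Convert: A = 9.0 cm^2 = 0.0009 m^2, W = 5.16 mJ = 0.00516 J
Cleaving exposes two faces of area A, so total new surface = 2*A and gamma = W / (2*A)
gamma = 0.00516 / (2 * 0.0009)
gamma = 2.867 J/m^2

2.867


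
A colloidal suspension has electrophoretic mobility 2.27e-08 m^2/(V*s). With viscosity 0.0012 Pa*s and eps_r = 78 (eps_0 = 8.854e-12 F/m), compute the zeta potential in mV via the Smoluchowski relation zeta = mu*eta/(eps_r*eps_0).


Smoluchowski equation: zeta = mu * eta / (eps_r * eps_0)
zeta = 2.27e-08 * 0.0012 / (78 * 8.854e-12)
zeta = 0.039443 V = 39.44 mV

39.44


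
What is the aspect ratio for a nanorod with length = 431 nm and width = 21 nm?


Aspect ratio AR = length / diameter
AR = 431 / 21
AR = 20.52

20.52


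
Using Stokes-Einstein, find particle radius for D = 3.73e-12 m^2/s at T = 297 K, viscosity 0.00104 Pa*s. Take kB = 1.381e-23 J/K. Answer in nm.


Stokes-Einstein: R = kB*T / (6*pi*eta*D)
R = 1.381e-23 * 297 / (6 * pi * 0.00104 * 3.73e-12)
R = 5.60928e-08 m = 56.09 nm

56.09


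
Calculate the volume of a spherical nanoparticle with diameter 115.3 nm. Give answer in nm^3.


Radius r = 115.3/2 = 57.65 nm
Volume V = (4/3) * pi * r^3
V = (4/3) * pi * (57.65)^3
V = 802576.69 nm^3

802576.69


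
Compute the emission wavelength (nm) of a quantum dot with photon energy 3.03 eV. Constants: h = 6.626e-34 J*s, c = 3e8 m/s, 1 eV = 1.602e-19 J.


Convert energy: E = 3.03 eV = 3.03 * 1.602e-19 = 4.85406e-19 J
lambda = h*c / E = 6.626e-34 * 3e8 / 4.85406e-19
lambda = 4.09513e-07 m = 409.5 nm

409.5


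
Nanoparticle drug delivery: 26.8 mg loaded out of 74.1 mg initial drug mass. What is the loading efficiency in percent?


Drug loading efficiency = (drug loaded / drug initial) * 100
DLE = 26.8 / 74.1 * 100
DLE = 0.3617 * 100
DLE = 36.17%

36.17


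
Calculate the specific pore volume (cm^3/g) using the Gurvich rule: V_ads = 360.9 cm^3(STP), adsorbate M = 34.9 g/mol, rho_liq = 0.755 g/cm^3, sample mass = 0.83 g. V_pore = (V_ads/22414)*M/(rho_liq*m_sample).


Moles adsorbed n = V_ads / 22414 = 360.9 / 22414 = 1.610154e-02 mol
Liquid volume V_liq = n * M / rho_liq = 1.610154e-02 * 34.9 / 0.755 = 0.74430 cm^3
Specific pore volume V_pore = V_liq / m_sample = 0.74430 / 0.83
V_pore = 0.8967 cm^3/g

0.8967


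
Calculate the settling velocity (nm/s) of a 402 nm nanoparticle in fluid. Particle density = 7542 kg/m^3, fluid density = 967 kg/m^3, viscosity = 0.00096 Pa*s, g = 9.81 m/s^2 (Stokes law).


Radius R = 402/2 nm = 2.01e-07 m
Density difference = 7542 - 967 = 6575 kg/m^3
v = 2 * R^2 * (rho_p - rho_f) * g / (9 * eta)
v = 2 * (2.01e-07)^2 * 6575 * 9.81 / (9 * 0.00096)
v = 6.03216e-07 m/s = 603.2164 nm/s

603.2164


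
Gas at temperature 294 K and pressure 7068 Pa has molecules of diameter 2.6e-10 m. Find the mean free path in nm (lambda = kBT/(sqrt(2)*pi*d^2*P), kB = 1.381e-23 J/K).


Mean free path: lambda = kB*T / (sqrt(2) * pi * d^2 * P)
lambda = 1.381e-23 * 294 / (sqrt(2) * pi * (2.6e-10)^2 * 7068)
lambda = 1.91264e-06 m
lambda = 1912.64 nm

1912.64


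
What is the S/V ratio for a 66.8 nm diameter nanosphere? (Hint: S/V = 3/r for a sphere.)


Radius r = 66.8/2 = 33.4 nm
S/V = 3 / r = 3 / 33.4
S/V = 0.0898 nm^-1

0.0898


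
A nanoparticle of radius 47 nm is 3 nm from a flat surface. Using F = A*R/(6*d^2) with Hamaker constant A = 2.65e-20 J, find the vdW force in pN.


Convert to SI: R = 47 nm = 4.7e-08 m, d = 3 nm = 3e-09 m
F = A * R / (6 * d^2)
F = 2.65e-20 * 4.7e-08 / (6 * (3e-09)^2)
F = 2.30648e-11 N = 23.065 pN

23.065


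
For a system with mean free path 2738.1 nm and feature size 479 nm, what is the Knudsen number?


Knudsen number Kn = lambda / L
Kn = 2738.1 / 479
Kn = 5.7163

5.7163


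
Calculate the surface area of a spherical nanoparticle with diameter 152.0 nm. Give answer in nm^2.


Radius r = 152.0/2 = 76 nm
Surface area SA = 4 * pi * r^2
SA = 4 * pi * (76)^2
SA = 72583.36 nm^2

72583.36


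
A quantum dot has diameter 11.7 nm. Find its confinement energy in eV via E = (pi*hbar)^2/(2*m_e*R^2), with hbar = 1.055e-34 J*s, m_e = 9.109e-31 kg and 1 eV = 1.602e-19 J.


Radius R = 11.7/2 = 5.85 nm = 5.85e-09 m
E = (pi * 1.055e-34)^2 / (2 * 9.109e-31 * (5.85e-09)^2)
E(J) = 1.76194e-21
E = E(J) / 1.602e-19 = 0.011 eV

0.011


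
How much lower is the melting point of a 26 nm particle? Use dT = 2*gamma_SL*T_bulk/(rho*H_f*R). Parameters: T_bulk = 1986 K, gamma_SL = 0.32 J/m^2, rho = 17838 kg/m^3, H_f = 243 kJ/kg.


Radius R = 26/2 = 13 nm = 1.3e-08 m
Convert H_f = 243 kJ/kg = 243000 J/kg
dT = 2 * gamma_SL * T_bulk / (rho * H_f * R)
dT = 2 * 0.32 * 1986 / (17838 * 243000 * 1.3e-08)
dT = 22.6 K

22.6


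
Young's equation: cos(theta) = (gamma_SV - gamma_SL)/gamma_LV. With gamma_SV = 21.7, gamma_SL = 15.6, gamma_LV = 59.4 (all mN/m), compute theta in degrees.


cos(theta) = (gamma_SV - gamma_SL) / gamma_LV
cos(theta) = (21.7 - 15.6) / 59.4
cos(theta) = 0.102694
theta = arccos(0.102694) = 84.11 degrees

84.11


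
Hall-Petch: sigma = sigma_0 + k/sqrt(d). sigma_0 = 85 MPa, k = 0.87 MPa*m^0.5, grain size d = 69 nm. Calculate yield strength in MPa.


d = 69 nm = 6.9e-08 m
sqrt(d) = 0.0002626785
Hall-Petch contribution = k / sqrt(d) = 0.87 / 0.0002626785 = 3312.0 MPa
sigma = sigma_0 + k/sqrt(d) = 85 + 3312.0 = 3397.0 MPa

3397.0


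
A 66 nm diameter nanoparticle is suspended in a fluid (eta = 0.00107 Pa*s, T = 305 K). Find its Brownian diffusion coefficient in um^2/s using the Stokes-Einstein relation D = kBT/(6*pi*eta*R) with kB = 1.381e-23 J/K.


Radius R = 66/2 = 33 nm = 3.3e-08 m
D = kB*T / (6*pi*eta*R)
D = 1.381e-23 * 305 / (6 * pi * 0.00107 * 3.3e-08)
D = 6.32841e-12 m^2/s = 6.328 um^2/s

6.328


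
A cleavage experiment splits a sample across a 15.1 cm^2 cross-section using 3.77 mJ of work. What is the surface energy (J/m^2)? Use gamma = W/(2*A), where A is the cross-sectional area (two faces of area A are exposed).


Convert: A = 15.1 cm^2 = 0.00151 m^2, W = 3.77 mJ = 0.00377 J
Cleaving exposes two faces of area A, so total new surface = 2*A and gamma = W / (2*A)
gamma = 0.00377 / (2 * 0.00151)
gamma = 1.248 J/m^2

1.248


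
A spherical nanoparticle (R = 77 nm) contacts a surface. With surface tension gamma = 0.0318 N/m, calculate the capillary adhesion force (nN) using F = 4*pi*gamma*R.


Convert radius: R = 77 nm = 7.7e-08 m
F = 4 * pi * gamma * R
F = 4 * pi * 0.0318 * 7.7e-08
F = 3.077e-08 N = 30.77 nN

30.77


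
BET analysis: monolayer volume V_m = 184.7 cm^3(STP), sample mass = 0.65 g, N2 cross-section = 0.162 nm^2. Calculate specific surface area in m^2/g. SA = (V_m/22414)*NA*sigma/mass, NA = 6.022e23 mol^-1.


Number of moles in monolayer = V_m / 22414 = 184.7 / 22414 = 0.00824039
Number of molecules = moles * NA = 0.00824039 * 6.022e23
SA = molecules * sigma / mass
SA = (184.7 / 22414) * 6.022e23 * 0.162e-18 / 0.65
SA = 1236.8 m^2/g

1236.8


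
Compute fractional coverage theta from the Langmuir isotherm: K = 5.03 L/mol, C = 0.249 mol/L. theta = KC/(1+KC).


Langmuir isotherm: theta = K*C / (1 + K*C)
K*C = 5.03 * 0.249 = 1.25247
theta = 1.25247 / (1 + 1.25247) = 1.25247 / 2.25247
theta = 0.556

0.556


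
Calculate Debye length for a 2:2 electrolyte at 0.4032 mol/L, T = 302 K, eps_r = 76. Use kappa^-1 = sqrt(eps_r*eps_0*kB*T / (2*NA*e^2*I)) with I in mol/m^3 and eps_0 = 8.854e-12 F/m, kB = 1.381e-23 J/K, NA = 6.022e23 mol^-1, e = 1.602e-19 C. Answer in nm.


Ionic strength I = 0.4032 * 2^2 * 1000 = 1612.8 mol/m^3
kappa^-1 = sqrt(76 * 8.854e-12 * 1.381e-23 * 302 / (2 * 6.022e23 * (1.602e-19)^2 * 1612.8))
kappa^-1 = 0.237 nm

0.237


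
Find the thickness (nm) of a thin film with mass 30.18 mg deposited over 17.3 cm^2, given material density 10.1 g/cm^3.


Convert: m = 30.18 mg = 3.0180e-05 kg, A = 17.3 cm^2 = 1.7300e-03 m^2, rho = 10.1 g/cm^3 = 10100 kg/m^3
t = m / (A * rho)
t = 3.0180e-05 / (1.7300e-03 * 10100)
t = 1.7272e-06 m = 1727.2 nm

1727.2


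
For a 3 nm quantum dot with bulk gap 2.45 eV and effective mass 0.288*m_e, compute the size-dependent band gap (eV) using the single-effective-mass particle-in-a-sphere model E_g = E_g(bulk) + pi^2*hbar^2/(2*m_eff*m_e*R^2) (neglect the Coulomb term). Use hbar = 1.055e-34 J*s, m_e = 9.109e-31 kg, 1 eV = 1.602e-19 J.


Radius R = 3/2 nm = 1.5e-09 m
Confinement energy dE = pi^2 * hbar^2 / (2 * m_eff * m_e * R^2)
dE = pi^2 * (1.055e-34)^2 / (2 * 0.288 * 9.109e-31 * (1.5e-09)^2) J, divided by 1.602e-19 J/eV
dE = 0.5809 eV
Total band gap = E_g(bulk) + dE = 2.45 + 0.5809 = 3.0309 eV

3.0309


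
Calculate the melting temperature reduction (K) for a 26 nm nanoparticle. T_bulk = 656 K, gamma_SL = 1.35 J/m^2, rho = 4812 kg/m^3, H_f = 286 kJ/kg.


Radius R = 26/2 = 13 nm = 1.3e-08 m
Convert H_f = 286 kJ/kg = 286000 J/kg
dT = 2 * gamma_SL * T_bulk / (rho * H_f * R)
dT = 2 * 1.35 * 656 / (4812 * 286000 * 1.3e-08)
dT = 99.0 K

99.0


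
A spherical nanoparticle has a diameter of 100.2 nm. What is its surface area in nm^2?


Radius r = 100.2/2 = 50.1 nm
Surface area SA = 4 * pi * r^2
SA = 4 * pi * (50.1)^2
SA = 31541.72 nm^2

31541.72


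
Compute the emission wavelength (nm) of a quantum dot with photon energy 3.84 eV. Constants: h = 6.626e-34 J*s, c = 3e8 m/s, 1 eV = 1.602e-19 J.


Convert energy: E = 3.84 eV = 3.84 * 1.602e-19 = 6.15168e-19 J
lambda = h*c / E = 6.626e-34 * 3e8 / 6.15168e-19
lambda = 3.23131e-07 m = 323.1 nm

323.1


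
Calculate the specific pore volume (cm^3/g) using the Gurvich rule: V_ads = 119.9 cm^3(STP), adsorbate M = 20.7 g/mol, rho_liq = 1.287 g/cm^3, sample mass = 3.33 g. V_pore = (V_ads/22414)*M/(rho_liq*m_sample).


Moles adsorbed n = V_ads / 22414 = 119.9 / 22414 = 5.349335e-03 mol
Liquid volume V_liq = n * M / rho_liq = 5.349335e-03 * 20.7 / 1.287 = 0.08604 cm^3
Specific pore volume V_pore = V_liq / m_sample = 0.08604 / 3.33
V_pore = 0.0258 cm^3/g

0.0258


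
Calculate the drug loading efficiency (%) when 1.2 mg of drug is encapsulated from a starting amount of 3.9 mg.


Drug loading efficiency = (drug loaded / drug initial) * 100
DLE = 1.2 / 3.9 * 100
DLE = 0.3077 * 100
DLE = 30.77%

30.77


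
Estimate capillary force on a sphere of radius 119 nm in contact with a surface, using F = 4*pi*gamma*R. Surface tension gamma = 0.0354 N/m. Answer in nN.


Convert radius: R = 119 nm = 1.19e-07 m
F = 4 * pi * gamma * R
F = 4 * pi * 0.0354 * 1.19e-07
F = 5.29371e-08 N = 52.9371 nN

52.9371


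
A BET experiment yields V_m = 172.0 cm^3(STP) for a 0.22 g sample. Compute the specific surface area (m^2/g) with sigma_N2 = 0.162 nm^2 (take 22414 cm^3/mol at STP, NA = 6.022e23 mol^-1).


Number of moles in monolayer = V_m / 22414 = 172.0 / 22414 = 0.00767378
Number of molecules = moles * NA = 0.00767378 * 6.022e23
SA = molecules * sigma / mass
SA = (172.0 / 22414) * 6.022e23 * 0.162e-18 / 0.22
SA = 3402.8 m^2/g

3402.8


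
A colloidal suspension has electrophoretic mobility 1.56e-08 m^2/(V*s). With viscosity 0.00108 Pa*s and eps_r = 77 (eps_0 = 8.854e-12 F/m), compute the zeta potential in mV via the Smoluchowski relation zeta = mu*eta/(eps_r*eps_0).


Smoluchowski equation: zeta = mu * eta / (eps_r * eps_0)
zeta = 1.56e-08 * 0.00108 / (77 * 8.854e-12)
zeta = 0.024713 V = 24.71 mV

24.71


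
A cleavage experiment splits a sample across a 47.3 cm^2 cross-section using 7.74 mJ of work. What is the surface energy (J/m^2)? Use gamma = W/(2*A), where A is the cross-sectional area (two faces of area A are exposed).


Convert: A = 47.3 cm^2 = 0.00473 m^2, W = 7.74 mJ = 0.00774 J
Cleaving exposes two faces of area A, so total new surface = 2*A and gamma = W / (2*A)
gamma = 0.00774 / (2 * 0.00473)
gamma = 0.818 J/m^2

0.818


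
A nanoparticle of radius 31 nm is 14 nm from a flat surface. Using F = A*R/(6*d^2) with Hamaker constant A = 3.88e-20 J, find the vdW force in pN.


Convert to SI: R = 31 nm = 3.1e-08 m, d = 14 nm = 1.4e-08 m
F = A * R / (6 * d^2)
F = 3.88e-20 * 3.1e-08 / (6 * (1.4e-08)^2)
F = 1.02279e-12 N = 1.023 pN

1.023


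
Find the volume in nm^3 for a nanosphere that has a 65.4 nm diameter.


Radius r = 65.4/2 = 32.7 nm
Volume V = (4/3) * pi * r^3
V = (4/3) * pi * (32.7)^3
V = 146464.33 nm^3

146464.33


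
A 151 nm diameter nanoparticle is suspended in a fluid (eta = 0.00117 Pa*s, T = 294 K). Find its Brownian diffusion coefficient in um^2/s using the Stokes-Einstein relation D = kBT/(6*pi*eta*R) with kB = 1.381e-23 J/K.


Radius R = 151/2 = 75.5 nm = 7.55e-08 m
D = kB*T / (6*pi*eta*R)
D = 1.381e-23 * 294 / (6 * pi * 0.00117 * 7.55e-08)
D = 2.43841e-12 m^2/s = 2.438 um^2/s

2.438


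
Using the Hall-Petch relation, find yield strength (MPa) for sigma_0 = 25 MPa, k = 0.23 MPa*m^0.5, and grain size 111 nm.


d = 111 nm = 1.11e-07 m
sqrt(d) = 0.0003331666
Hall-Petch contribution = k / sqrt(d) = 0.23 / 0.0003331666 = 690.3 MPa
sigma = sigma_0 + k/sqrt(d) = 25 + 690.3 = 715.3 MPa

715.3


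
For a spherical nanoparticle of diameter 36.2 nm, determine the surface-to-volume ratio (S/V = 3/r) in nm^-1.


Radius r = 36.2/2 = 18.1 nm
S/V = 3 / r = 3 / 18.1
S/V = 0.1657 nm^-1

0.1657


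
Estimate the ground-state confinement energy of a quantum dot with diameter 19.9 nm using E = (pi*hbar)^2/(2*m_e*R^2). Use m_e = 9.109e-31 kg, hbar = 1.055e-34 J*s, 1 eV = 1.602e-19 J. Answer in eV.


Radius R = 19.9/2 = 9.95 nm = 9.95e-09 m
E = (pi * 1.055e-34)^2 / (2 * 9.109e-31 * (9.95e-09)^2)
E(J) = 6.09057e-22
E = E(J) / 1.602e-19 = 0.0038 eV

0.0038


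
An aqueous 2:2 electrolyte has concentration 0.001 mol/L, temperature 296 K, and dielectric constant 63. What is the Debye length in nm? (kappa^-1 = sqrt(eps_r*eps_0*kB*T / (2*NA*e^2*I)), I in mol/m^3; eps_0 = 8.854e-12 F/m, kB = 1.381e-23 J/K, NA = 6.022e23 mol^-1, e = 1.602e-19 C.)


Ionic strength I = 0.001 * 2^2 * 1000 = 4 mol/m^3
kappa^-1 = sqrt(63 * 8.854e-12 * 1.381e-23 * 296 / (2 * 6.022e23 * (1.602e-19)^2 * 4))
kappa^-1 = 4.294 nm

4.294


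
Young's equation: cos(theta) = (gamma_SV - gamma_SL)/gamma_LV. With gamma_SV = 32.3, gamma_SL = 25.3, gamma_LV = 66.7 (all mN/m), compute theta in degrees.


cos(theta) = (gamma_SV - gamma_SL) / gamma_LV
cos(theta) = (32.3 - 25.3) / 66.7
cos(theta) = 0.104948
theta = arccos(0.104948) = 83.98 degrees

83.98


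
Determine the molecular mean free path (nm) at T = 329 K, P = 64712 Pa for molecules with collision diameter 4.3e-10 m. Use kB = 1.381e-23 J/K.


Mean free path: lambda = kB*T / (sqrt(2) * pi * d^2 * P)
lambda = 1.381e-23 * 329 / (sqrt(2) * pi * (4.3e-10)^2 * 64712)
lambda = 8.54679e-08 m
lambda = 85.47 nm

85.47


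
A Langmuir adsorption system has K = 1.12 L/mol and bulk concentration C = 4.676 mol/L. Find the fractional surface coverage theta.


Langmuir isotherm: theta = K*C / (1 + K*C)
K*C = 1.12 * 4.676 = 5.23712
theta = 5.23712 / (1 + 5.23712) = 5.23712 / 6.23712
theta = 0.8397

0.8397


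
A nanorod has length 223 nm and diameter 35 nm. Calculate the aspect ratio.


Aspect ratio AR = length / diameter
AR = 223 / 35
AR = 6.37

6.37


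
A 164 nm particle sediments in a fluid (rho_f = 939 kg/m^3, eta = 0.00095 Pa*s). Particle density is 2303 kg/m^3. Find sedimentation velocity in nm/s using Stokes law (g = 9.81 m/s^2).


Radius R = 164/2 nm = 8.2e-08 m
Density difference = 2303 - 939 = 1364 kg/m^3
v = 2 * R^2 * (rho_p - rho_f) * g / (9 * eta)
v = 2 * (8.2e-08)^2 * 1364 * 9.81 / (9 * 0.00095)
v = 2.10463e-08 m/s = 21.0463 nm/s

21.0463
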